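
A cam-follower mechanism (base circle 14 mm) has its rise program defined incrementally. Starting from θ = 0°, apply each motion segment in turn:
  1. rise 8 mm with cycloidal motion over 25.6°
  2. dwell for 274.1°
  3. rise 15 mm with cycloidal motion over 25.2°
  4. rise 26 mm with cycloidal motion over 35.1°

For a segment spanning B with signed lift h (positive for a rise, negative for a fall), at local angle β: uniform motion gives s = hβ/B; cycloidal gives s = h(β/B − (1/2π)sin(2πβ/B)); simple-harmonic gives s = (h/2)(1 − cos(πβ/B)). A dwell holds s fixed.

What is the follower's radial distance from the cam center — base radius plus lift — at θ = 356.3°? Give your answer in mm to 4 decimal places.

seg 1 [0°–25.6°] cycloidal, h=8: full span → s += 8 → s = 8.0000
seg 2 [25.6°–299.7°] dwell: s stays 8.0000
seg 3 [299.7°–324.9°] cycloidal, h=15: full span → s += 15 → s = 23.0000
seg 4 [324.9°–360°] cycloidal, h=26: θ=356.3° here. β=31.4, B=35.1. 26·(0.8946 − sin(2π·0.8946)/(2π)) = 25.8040 → s = 48.8040
radial distance = base radius + s = 14 + 48.8040 = 62.8040

62.8040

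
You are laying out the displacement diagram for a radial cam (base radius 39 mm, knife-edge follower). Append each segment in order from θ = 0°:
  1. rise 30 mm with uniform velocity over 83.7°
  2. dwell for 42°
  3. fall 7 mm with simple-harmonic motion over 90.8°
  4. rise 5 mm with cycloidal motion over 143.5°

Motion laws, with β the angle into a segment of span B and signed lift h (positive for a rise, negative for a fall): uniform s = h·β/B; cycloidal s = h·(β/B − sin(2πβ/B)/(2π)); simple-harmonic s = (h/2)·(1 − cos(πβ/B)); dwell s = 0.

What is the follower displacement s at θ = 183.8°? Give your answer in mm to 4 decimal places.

seg 1 [0°–83.7°] uniform, h=30: full span → s += 30 → s = 30.0000
seg 2 [83.7°–125.7°] dwell: s stays 30.0000
seg 3 [125.7°–216.5°] simple-harmonic, h=-7: θ=183.8° here. β=58.1, B=90.8. -7/2·(1 − cos(π·0.6399)) = -4.9889 → s = 25.0111

25.0111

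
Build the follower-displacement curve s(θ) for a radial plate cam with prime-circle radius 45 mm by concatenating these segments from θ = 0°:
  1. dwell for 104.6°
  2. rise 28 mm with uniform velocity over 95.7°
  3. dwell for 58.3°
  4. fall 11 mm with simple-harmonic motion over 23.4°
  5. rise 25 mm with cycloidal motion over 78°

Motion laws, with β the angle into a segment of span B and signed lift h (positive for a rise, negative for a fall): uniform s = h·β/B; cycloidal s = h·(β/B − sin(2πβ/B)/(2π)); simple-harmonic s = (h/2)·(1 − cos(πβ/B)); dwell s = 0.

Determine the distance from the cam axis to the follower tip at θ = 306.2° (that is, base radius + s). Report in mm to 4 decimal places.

seg 1 [0°–104.6°] dwell: s stays 0.0000
seg 2 [104.6°–200.3°] uniform, h=28: full span → s += 28 → s = 28.0000
seg 3 [200.3°–258.6°] dwell: s stays 28.0000
seg 4 [258.6°–282°] simple-harmonic, h=-11: full span → s += -11 → s = 17.0000
seg 5 [282°–360°] cycloidal, h=25: θ=306.2° here. β=24.2, B=78. 25·(0.3103 − sin(2π·0.3103)/(2π)) = 4.0593 → s = 21.0593
radial distance = base radius + s = 45 + 21.0593 = 66.0593

66.0593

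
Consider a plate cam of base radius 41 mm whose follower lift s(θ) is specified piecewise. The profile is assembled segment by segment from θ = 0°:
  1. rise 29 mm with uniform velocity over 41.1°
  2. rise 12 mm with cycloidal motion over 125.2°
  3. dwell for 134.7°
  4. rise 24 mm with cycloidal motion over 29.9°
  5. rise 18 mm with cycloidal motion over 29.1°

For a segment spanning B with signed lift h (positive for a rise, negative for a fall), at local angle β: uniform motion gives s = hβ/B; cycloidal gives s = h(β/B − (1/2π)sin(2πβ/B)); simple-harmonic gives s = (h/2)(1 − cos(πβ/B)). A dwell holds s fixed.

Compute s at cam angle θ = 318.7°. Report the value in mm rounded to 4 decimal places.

seg 1 [0°–41.1°] uniform, h=29: full span → s += 29 → s = 29.0000
seg 2 [41.1°–166.3°] cycloidal, h=12: full span → s += 12 → s = 41.0000
seg 3 [166.3°–301°] dwell: s stays 41.0000
seg 4 [301°–330.9°] cycloidal, h=24: θ=318.7° here. β=17.7, B=29.9. 24·(0.5920 − sin(2π·0.5920)/(2π)) = 16.2939 → s = 57.2939

57.2939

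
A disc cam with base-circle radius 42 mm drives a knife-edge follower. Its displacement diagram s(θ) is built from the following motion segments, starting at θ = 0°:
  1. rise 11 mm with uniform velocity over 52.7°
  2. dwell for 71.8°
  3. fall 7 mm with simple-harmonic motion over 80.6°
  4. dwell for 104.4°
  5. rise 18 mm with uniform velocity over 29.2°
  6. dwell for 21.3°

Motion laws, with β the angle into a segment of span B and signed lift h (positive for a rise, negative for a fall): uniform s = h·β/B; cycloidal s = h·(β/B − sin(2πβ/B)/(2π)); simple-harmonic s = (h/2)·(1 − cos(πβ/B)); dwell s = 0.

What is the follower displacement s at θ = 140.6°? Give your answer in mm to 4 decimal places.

seg 1 [0°–52.7°] uniform, h=11: full span → s += 11 → s = 11.0000
seg 2 [52.7°–124.5°] dwell: s stays 11.0000
seg 3 [124.5°–205.1°] simple-harmonic, h=-7: θ=140.6° here. β=16.1, B=80.6. -7/2·(1 − cos(π·0.1998)) = -0.6668 → s = 10.3332

10.3332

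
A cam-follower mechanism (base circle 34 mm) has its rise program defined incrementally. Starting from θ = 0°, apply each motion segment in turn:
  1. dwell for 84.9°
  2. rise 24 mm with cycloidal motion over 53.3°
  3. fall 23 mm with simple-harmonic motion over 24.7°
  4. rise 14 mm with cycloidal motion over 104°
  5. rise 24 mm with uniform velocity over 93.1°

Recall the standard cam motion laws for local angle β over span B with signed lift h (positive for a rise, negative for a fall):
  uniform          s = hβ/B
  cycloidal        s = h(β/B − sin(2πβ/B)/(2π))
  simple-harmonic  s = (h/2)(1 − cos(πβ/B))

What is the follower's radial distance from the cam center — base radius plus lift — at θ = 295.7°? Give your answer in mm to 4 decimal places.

seg 1 [0°–84.9°] dwell: s stays 0.0000
seg 2 [84.9°–138.2°] cycloidal, h=24: full span → s += 24 → s = 24.0000
seg 3 [138.2°–162.9°] simple-harmonic, h=-23: full span → s += -23 → s = 1.0000
seg 4 [162.9°–266.9°] cycloidal, h=14: full span → s += 14 → s = 15.0000
seg 5 [266.9°–360°] uniform, h=24: θ=295.7° here. β=28.8, B=93.1. 24·28.8/93.1 = 7.4243 → s = 22.4243
radial distance = base radius + s = 34 + 22.4243 = 56.4243

56.4243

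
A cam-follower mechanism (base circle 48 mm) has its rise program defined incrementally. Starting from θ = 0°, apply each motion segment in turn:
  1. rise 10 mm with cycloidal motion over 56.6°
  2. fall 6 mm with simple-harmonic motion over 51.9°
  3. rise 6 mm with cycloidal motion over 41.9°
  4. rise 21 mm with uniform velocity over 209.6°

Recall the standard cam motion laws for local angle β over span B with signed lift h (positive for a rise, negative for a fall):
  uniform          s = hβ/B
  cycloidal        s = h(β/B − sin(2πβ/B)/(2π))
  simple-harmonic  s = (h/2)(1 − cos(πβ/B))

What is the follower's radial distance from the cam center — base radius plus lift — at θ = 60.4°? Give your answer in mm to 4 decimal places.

seg 1 [0°–56.6°] cycloidal, h=10: full span → s += 10 → s = 10.0000
seg 2 [56.6°–108.5°] simple-harmonic, h=-6: θ=60.4° here. β=3.8, B=51.9. -6/2·(1 − cos(π·0.0732)) = -0.0790 → s = 9.9210
radial distance = base radius + s = 48 + 9.9210 = 57.9210

57.9210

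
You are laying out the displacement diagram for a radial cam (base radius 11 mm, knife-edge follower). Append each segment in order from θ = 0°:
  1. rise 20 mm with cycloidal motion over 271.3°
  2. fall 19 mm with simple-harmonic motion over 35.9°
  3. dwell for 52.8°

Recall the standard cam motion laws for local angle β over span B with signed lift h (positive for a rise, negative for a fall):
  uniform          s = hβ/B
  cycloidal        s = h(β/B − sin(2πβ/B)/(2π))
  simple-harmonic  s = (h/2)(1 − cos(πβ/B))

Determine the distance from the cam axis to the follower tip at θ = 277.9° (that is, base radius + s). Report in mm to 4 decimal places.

seg 1 [0°–271.3°] cycloidal, h=20: full span → s += 20 → s = 20.0000
seg 2 [271.3°–307.2°] simple-harmonic, h=-19: θ=277.9° here. β=6.6, B=35.9. -19/2·(1 − cos(π·0.1838)) = -1.5409 → s = 18.4591
radial distance = base radius + s = 11 + 18.4591 = 29.4591

29.4591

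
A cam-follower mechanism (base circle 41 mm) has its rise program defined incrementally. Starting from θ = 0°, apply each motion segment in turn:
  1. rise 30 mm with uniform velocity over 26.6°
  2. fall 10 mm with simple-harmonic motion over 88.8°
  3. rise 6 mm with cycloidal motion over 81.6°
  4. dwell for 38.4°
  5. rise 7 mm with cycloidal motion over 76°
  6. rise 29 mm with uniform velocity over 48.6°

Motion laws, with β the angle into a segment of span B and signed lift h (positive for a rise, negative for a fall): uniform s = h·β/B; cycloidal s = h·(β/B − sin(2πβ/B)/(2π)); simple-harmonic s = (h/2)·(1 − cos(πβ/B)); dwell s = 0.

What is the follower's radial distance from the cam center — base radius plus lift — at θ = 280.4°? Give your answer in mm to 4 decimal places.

seg 1 [0°–26.6°] uniform, h=30: full span → s += 30 → s = 30.0000
seg 2 [26.6°–115.4°] simple-harmonic, h=-10: full span → s += -10 → s = 20.0000
seg 3 [115.4°–197°] cycloidal, h=6: full span → s += 6 → s = 26.0000
seg 4 [197°–235.4°] dwell: s stays 26.0000
seg 5 [235.4°–311.4°] cycloidal, h=7: θ=280.4° here. β=45, B=76. 7·(0.5921 − sin(2π·0.5921)/(2π)) = 4.7541 → s = 30.7541
radial distance = base radius + s = 41 + 30.7541 = 71.7541

71.7541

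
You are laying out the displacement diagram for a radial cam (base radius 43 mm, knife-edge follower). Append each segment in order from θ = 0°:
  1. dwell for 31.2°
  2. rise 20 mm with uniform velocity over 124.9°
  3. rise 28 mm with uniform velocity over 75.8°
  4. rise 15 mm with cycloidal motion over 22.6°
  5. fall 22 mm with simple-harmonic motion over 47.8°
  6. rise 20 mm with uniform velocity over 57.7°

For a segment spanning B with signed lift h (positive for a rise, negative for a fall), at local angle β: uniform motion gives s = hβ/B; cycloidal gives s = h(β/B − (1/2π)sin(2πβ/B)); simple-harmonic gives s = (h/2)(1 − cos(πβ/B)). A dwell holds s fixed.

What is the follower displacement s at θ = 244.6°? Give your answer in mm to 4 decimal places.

seg 1 [0°–31.2°] dwell: s stays 0.0000
seg 2 [31.2°–156.1°] uniform, h=20: full span → s += 20 → s = 20.0000
seg 3 [156.1°–231.9°] uniform, h=28: full span → s += 28 → s = 48.0000
seg 4 [231.9°–254.5°] cycloidal, h=15: θ=244.6° here. β=12.7, B=22.6. 15·(0.5619 − sin(2π·0.5619)/(2π)) = 9.3351 → s = 57.3351

57.3351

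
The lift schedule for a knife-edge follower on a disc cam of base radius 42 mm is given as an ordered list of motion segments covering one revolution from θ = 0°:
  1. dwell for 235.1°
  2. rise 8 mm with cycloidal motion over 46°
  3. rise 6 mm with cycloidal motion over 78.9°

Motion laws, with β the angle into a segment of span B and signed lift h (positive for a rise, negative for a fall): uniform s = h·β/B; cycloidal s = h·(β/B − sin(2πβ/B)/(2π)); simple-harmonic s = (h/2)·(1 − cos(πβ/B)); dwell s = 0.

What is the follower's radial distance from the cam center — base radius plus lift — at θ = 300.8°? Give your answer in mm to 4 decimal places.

seg 1 [0°–235.1°] dwell: s stays 0.0000
seg 2 [235.1°–281.1°] cycloidal, h=8: full span → s += 8 → s = 8.0000
seg 3 [281.1°–360°] cycloidal, h=6: θ=300.8° here. β=19.7, B=78.9. 6·(0.2497 − sin(2π·0.2497)/(2π)) = 0.5432 → s = 8.5432
radial distance = base radius + s = 42 + 8.5432 = 50.5432

50.5432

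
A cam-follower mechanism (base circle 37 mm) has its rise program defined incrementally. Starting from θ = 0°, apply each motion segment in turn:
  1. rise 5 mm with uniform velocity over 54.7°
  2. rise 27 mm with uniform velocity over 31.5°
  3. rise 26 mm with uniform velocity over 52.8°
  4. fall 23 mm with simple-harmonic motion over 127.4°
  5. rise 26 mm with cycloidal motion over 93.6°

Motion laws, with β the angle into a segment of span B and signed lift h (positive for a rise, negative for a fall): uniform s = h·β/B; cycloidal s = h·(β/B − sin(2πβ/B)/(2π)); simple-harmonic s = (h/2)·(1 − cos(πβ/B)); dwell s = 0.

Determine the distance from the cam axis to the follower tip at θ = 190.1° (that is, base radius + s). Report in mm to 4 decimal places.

seg 1 [0°–54.7°] uniform, h=5: full span → s += 5 → s = 5.0000
seg 2 [54.7°–86.2°] uniform, h=27: full span → s += 27 → s = 32.0000
seg 3 [86.2°–139°] uniform, h=26: full span → s += 26 → s = 58.0000
seg 4 [139°–266.4°] simple-harmonic, h=-23: θ=190.1° here. β=51.1, B=127.4. -23/2·(1 − cos(π·0.4011)) = -7.9841 → s = 50.0159
radial distance = base radius + s = 37 + 50.0159 = 87.0159

87.0159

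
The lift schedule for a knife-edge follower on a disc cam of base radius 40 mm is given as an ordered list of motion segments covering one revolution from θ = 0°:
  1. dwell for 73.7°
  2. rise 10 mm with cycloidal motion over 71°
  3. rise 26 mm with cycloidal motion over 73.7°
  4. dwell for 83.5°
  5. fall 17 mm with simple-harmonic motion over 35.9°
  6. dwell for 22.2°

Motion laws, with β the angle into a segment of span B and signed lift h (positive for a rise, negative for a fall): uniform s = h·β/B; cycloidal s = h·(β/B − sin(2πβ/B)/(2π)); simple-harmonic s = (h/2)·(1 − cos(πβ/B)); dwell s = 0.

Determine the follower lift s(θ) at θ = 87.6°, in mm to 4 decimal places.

seg 1 [0°–73.7°] dwell: s stays 0.0000
seg 2 [73.7°–144.7°] cycloidal, h=10: θ=87.6° here. β=13.9, B=71. 10·(0.1958 − sin(2π·0.1958)/(2π)) = 0.4577 → s = 0.4577

0.4577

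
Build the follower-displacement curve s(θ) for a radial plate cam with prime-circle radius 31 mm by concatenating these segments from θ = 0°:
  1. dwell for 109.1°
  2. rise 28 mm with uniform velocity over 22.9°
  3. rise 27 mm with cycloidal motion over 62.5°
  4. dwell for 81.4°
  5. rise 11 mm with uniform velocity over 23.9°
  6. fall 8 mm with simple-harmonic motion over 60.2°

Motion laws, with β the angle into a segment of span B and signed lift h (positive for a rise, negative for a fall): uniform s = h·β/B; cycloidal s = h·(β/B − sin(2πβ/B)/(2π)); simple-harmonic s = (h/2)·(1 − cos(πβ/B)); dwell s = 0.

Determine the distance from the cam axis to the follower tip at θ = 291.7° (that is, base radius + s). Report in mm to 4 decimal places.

seg 1 [0°–109.1°] dwell: s stays 0.0000
seg 2 [109.1°–132°] uniform, h=28: full span → s += 28 → s = 28.0000
seg 3 [132°–194.5°] cycloidal, h=27: full span → s += 27 → s = 55.0000
seg 4 [194.5°–275.9°] dwell: s stays 55.0000
seg 5 [275.9°–299.8°] uniform, h=11: θ=291.7° here. β=15.8, B=23.9. 11·15.8/23.9 = 7.2720 → s = 62.2720
radial distance = base radius + s = 31 + 62.2720 = 93.2720

93.2720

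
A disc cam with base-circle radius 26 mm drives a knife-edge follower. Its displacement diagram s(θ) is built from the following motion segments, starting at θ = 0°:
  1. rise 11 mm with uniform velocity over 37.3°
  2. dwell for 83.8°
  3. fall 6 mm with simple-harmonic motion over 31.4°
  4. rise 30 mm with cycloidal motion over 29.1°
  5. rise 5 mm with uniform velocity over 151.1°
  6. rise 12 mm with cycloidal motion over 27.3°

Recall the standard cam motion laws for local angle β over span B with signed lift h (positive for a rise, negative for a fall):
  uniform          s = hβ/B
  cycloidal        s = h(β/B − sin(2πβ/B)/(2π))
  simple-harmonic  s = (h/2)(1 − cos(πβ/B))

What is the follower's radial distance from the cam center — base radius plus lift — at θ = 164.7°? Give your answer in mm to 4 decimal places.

seg 1 [0°–37.3°] uniform, h=11: full span → s += 11 → s = 11.0000
seg 2 [37.3°–121.1°] dwell: s stays 11.0000
seg 3 [121.1°–152.5°] simple-harmonic, h=-6: full span → s += -6 → s = 5.0000
seg 4 [152.5°–181.6°] cycloidal, h=30: θ=164.7° here. β=12.2, B=29.1. 30·(0.4192 − sin(2π·0.4192)/(2π)) = 10.2573 → s = 15.2573
radial distance = base radius + s = 26 + 15.2573 = 41.2573

41.2573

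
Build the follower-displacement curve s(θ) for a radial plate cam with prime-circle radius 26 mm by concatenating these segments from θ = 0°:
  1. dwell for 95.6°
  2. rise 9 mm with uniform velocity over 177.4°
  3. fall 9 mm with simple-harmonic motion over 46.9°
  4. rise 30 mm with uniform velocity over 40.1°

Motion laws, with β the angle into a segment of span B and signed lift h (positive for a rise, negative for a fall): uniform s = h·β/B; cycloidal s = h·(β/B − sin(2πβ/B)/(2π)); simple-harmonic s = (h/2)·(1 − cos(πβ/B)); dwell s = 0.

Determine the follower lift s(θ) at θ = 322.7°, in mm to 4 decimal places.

seg 1 [0°–95.6°] dwell: s stays 0.0000
seg 2 [95.6°–273°] uniform, h=9: full span → s += 9 → s = 9.0000
seg 3 [273°–319.9°] simple-harmonic, h=-9: full span → s += -9 → s = 0.0000
seg 4 [319.9°–360°] uniform, h=30: θ=322.7° here. β=2.8, B=40.1. 30·2.8/40.1 = 2.0948 → s = 2.0948

2.0948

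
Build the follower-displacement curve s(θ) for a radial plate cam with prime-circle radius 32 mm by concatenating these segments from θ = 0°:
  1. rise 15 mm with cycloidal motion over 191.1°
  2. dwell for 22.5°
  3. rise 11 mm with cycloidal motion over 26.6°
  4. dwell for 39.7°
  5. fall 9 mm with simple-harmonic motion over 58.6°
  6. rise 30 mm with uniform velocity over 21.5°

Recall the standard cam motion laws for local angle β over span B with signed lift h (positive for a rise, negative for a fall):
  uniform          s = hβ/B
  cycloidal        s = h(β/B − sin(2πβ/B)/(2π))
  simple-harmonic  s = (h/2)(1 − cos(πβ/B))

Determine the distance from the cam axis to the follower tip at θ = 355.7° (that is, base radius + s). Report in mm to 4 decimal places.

seg 1 [0°–191.1°] cycloidal, h=15: full span → s += 15 → s = 15.0000
seg 2 [191.1°–213.6°] dwell: s stays 15.0000
seg 3 [213.6°–240.2°] cycloidal, h=11: full span → s += 11 → s = 26.0000
seg 4 [240.2°–279.9°] dwell: s stays 26.0000
seg 5 [279.9°–338.5°] simple-harmonic, h=-9: full span → s += -9 → s = 17.0000
seg 6 [338.5°–360°] uniform, h=30: θ=355.7° here. β=17.2, B=21.5. 30·17.2/21.5 = 24.0000 → s = 41.0000
radial distance = base radius + s = 32 + 41.0000 = 73.0000

73.0000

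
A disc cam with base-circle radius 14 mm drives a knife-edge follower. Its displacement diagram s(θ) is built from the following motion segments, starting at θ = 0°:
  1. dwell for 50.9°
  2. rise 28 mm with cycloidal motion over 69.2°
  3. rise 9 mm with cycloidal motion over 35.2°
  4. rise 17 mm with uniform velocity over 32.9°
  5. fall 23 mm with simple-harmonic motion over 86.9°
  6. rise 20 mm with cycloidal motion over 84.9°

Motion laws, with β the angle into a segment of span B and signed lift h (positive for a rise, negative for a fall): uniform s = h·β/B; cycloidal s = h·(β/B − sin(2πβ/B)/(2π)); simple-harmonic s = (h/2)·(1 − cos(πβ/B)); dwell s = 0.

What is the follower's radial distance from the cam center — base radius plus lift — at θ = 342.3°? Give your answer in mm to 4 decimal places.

seg 1 [0°–50.9°] dwell: s stays 0.0000
seg 2 [50.9°–120.1°] cycloidal, h=28: full span → s += 28 → s = 28.0000
seg 3 [120.1°–155.3°] cycloidal, h=9: full span → s += 9 → s = 37.0000
seg 4 [155.3°–188.2°] uniform, h=17: full span → s += 17 → s = 54.0000
seg 5 [188.2°–275.1°] simple-harmonic, h=-23: full span → s += -23 → s = 31.0000
seg 6 [275.1°–360°] cycloidal, h=20: θ=342.3° here. β=67.2, B=84.9. 20·(0.7915 − sin(2π·0.7915)/(2π)) = 18.9058 → s = 49.9058
radial distance = base radius + s = 14 + 49.9058 = 63.9058

63.9058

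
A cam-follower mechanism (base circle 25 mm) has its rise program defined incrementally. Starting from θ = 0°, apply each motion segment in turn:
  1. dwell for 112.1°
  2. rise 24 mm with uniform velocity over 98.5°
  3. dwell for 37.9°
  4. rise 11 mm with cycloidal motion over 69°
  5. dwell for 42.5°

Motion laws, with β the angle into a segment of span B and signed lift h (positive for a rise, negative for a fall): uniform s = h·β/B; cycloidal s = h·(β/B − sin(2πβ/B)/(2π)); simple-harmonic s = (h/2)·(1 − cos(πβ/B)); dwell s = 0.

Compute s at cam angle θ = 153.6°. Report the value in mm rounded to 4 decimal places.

seg 1 [0°–112.1°] dwell: s stays 0.0000
seg 2 [112.1°–210.6°] uniform, h=24: θ=153.6° here. β=41.5, B=98.5. 24·41.5/98.5 = 10.1117 → s = 10.1117

10.1117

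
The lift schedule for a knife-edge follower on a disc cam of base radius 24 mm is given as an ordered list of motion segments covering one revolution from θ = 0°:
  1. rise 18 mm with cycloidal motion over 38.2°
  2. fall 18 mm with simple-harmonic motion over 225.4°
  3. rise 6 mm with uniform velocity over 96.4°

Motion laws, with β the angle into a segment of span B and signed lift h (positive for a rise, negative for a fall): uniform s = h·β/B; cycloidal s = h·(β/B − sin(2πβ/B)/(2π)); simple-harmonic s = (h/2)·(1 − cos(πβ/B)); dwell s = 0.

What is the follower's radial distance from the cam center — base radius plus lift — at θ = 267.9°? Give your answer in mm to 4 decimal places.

seg 1 [0°–38.2°] cycloidal, h=18: full span → s += 18 → s = 18.0000
seg 2 [38.2°–263.6°] simple-harmonic, h=-18: full span → s += -18 → s = 0.0000
seg 3 [263.6°–360°] uniform, h=6: θ=267.9° here. β=4.3, B=96.4. 6·4.3/96.4 = 0.2676 → s = 0.2676
radial distance = base radius + s = 24 + 0.2676 = 24.2676

24.2676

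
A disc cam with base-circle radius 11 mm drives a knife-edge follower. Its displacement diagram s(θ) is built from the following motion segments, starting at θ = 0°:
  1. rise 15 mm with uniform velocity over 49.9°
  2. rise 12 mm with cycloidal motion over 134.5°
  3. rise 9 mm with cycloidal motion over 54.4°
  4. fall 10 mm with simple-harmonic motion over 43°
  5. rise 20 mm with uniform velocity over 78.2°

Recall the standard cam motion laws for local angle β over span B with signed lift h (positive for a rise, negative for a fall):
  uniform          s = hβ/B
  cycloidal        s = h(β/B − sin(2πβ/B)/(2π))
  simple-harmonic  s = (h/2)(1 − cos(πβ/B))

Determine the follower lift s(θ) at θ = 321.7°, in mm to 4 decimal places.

seg 1 [0°–49.9°] uniform, h=15: full span → s += 15 → s = 15.0000
seg 2 [49.9°–184.4°] cycloidal, h=12: full span → s += 12 → s = 27.0000
seg 3 [184.4°–238.8°] cycloidal, h=9: full span → s += 9 → s = 36.0000
seg 4 [238.8°–281.8°] simple-harmonic, h=-10: full span → s += -10 → s = 26.0000
seg 5 [281.8°–360°] uniform, h=20: θ=321.7° here. β=39.9, B=78.2. 20·39.9/78.2 = 10.2046 → s = 36.2046

36.2046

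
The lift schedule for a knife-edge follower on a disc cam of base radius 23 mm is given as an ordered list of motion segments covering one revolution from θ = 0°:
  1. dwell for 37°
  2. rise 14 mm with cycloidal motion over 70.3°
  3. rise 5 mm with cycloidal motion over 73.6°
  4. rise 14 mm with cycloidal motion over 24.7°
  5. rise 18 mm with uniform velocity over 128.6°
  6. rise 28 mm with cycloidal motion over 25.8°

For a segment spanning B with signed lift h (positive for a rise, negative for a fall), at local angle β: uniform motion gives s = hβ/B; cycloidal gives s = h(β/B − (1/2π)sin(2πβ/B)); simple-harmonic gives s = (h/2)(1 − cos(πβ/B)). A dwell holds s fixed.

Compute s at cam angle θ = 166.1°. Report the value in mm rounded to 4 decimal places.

seg 1 [0°–37°] dwell: s stays 0.0000
seg 2 [37°–107.3°] cycloidal, h=14: full span → s += 14 → s = 14.0000
seg 3 [107.3°–180.9°] cycloidal, h=5: θ=166.1° here. β=58.8, B=73.6. 5·(0.7989 − sin(2π·0.7989)/(2π)) = 4.7531 → s = 18.7531

18.7531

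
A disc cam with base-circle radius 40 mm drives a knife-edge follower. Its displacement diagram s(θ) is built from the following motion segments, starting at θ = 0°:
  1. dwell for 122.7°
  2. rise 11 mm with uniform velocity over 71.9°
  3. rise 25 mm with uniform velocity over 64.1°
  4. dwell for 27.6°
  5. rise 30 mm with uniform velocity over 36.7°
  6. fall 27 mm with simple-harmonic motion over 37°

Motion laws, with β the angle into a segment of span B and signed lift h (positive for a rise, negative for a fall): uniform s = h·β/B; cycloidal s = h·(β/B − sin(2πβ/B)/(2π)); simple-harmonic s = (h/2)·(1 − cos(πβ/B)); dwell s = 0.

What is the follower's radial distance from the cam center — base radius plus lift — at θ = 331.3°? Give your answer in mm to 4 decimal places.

seg 1 [0°–122.7°] dwell: s stays 0.0000
seg 2 [122.7°–194.6°] uniform, h=11: full span → s += 11 → s = 11.0000
seg 3 [194.6°–258.7°] uniform, h=25: full span → s += 25 → s = 36.0000
seg 4 [258.7°–286.3°] dwell: s stays 36.0000
seg 5 [286.3°–323°] uniform, h=30: full span → s += 30 → s = 66.0000
seg 6 [323°–360°] simple-harmonic, h=-27: θ=331.3° here. β=8.3, B=37. -27/2·(1 − cos(π·0.2243)) = -3.2159 → s = 62.7841
radial distance = base radius + s = 40 + 62.7841 = 102.7841

102.7841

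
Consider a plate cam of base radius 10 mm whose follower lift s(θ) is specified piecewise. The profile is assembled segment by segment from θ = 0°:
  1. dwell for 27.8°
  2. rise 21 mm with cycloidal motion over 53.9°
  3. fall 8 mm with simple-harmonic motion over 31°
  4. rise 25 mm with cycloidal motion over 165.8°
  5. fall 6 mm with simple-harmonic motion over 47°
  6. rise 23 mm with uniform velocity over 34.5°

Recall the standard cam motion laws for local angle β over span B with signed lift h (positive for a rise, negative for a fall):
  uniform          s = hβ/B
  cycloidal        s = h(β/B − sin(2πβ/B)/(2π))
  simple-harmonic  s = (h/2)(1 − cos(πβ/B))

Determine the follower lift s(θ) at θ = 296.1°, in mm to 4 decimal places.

seg 1 [0°–27.8°] dwell: s stays 0.0000
seg 2 [27.8°–81.7°] cycloidal, h=21: full span → s += 21 → s = 21.0000
seg 3 [81.7°–112.7°] simple-harmonic, h=-8: full span → s += -8 → s = 13.0000
seg 4 [112.7°–278.5°] cycloidal, h=25: full span → s += 25 → s = 38.0000
seg 5 [278.5°–325.5°] simple-harmonic, h=-6: θ=296.1° here. β=17.6, B=47. -6/2·(1 − cos(π·0.3745)) = -1.8473 → s = 36.1527

36.1527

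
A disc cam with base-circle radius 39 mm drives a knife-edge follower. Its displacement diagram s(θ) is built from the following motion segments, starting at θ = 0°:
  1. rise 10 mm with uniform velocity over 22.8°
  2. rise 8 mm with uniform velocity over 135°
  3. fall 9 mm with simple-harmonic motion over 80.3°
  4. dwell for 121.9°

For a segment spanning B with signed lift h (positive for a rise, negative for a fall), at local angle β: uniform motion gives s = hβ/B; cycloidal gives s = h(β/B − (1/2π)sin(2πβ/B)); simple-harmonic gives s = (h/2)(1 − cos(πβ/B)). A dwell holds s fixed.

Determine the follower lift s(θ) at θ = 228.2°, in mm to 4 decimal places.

seg 1 [0°–22.8°] uniform, h=10: full span → s += 10 → s = 10.0000
seg 2 [22.8°–157.8°] uniform, h=8: full span → s += 8 → s = 18.0000
seg 3 [157.8°–238.1°] simple-harmonic, h=-9: θ=228.2° here. β=70.4, B=80.3. -9/2·(1 − cos(π·0.8767)) = -8.6667 → s = 9.3333

9.3333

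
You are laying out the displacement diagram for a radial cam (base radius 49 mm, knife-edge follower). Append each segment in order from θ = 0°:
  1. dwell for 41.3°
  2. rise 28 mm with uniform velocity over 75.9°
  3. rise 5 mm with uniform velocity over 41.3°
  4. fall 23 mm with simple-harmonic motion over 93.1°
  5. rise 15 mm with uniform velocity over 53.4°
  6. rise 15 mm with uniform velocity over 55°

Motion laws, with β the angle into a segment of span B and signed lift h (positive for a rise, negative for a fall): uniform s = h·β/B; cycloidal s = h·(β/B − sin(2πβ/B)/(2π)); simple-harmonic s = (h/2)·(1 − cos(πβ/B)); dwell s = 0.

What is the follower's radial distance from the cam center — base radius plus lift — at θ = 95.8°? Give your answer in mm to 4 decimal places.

seg 1 [0°–41.3°] dwell: s stays 0.0000
seg 2 [41.3°–117.2°] uniform, h=28: θ=95.8° here. β=54.5, B=75.9. 28·54.5/75.9 = 20.1054 → s = 20.1054
radial distance = base radius + s = 49 + 20.1054 = 69.1054

69.1054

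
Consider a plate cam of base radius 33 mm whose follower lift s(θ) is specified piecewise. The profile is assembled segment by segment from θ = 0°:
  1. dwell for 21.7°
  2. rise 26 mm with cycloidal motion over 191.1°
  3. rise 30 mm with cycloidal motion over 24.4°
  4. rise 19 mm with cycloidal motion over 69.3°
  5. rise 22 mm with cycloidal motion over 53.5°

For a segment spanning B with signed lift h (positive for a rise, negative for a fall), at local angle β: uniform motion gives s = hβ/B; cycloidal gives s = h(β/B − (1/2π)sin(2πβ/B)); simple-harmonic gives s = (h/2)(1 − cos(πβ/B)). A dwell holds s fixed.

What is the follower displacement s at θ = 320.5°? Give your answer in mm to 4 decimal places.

seg 1 [0°–21.7°] dwell: s stays 0.0000
seg 2 [21.7°–212.8°] cycloidal, h=26: full span → s += 26 → s = 26.0000
seg 3 [212.8°–237.2°] cycloidal, h=30: full span → s += 30 → s = 56.0000
seg 4 [237.2°–306.5°] cycloidal, h=19: full span → s += 19 → s = 75.0000
seg 5 [306.5°–360°] cycloidal, h=22: θ=320.5° here. β=14, B=53.5. 22·(0.2617 − sin(2π·0.2617)/(2π)) = 2.2650 → s = 77.2650

77.2650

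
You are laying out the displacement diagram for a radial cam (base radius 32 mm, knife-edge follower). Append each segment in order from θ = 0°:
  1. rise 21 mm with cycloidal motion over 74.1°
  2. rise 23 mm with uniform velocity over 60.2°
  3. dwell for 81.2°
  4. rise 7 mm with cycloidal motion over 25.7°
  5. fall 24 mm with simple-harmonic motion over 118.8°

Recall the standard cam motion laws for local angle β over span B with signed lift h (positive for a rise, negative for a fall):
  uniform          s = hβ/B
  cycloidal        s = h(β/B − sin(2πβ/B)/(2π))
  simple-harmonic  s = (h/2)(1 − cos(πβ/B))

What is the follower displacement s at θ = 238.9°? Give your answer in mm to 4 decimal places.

seg 1 [0°–74.1°] cycloidal, h=21: full span → s += 21 → s = 21.0000
seg 2 [74.1°–134.3°] uniform, h=23: full span → s += 23 → s = 44.0000
seg 3 [134.3°–215.5°] dwell: s stays 44.0000
seg 4 [215.5°–241.2°] cycloidal, h=7: θ=238.9° here. β=23.4, B=25.7. 7·(0.9105 − sin(2π·0.9105)/(2π)) = 6.9675 → s = 50.9675

50.9675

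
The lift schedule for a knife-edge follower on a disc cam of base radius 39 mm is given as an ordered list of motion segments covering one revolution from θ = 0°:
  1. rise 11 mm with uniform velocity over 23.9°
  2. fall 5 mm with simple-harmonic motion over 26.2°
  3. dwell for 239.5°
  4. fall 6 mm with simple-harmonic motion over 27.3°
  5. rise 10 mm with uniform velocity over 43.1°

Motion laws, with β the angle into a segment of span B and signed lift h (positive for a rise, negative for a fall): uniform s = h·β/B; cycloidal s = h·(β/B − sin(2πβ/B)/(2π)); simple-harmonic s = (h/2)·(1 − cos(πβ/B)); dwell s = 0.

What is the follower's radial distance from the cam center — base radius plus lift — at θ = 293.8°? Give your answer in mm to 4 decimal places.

seg 1 [0°–23.9°] uniform, h=11: full span → s += 11 → s = 11.0000
seg 2 [23.9°–50.1°] simple-harmonic, h=-5: full span → s += -5 → s = 6.0000
seg 3 [50.1°–289.6°] dwell: s stays 6.0000
seg 4 [289.6°–316.9°] simple-harmonic, h=-6: θ=293.8° here. β=4.2, B=27.3. -6/2·(1 − cos(π·0.1538)) = -0.3436 → s = 5.6564
radial distance = base radius + s = 39 + 5.6564 = 44.6564

44.6564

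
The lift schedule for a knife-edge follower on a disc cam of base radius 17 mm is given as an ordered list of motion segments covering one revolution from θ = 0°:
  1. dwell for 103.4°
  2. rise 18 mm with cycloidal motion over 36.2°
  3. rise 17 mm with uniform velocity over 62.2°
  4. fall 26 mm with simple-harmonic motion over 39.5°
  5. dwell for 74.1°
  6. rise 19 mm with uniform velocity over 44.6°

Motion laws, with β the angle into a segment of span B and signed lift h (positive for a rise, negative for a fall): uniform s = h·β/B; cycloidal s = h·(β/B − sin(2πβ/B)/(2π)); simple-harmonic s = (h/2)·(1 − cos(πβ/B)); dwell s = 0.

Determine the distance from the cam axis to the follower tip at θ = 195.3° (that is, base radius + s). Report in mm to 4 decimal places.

seg 1 [0°–103.4°] dwell: s stays 0.0000
seg 2 [103.4°–139.6°] cycloidal, h=18: full span → s += 18 → s = 18.0000
seg 3 [139.6°–201.8°] uniform, h=17: θ=195.3° here. β=55.7, B=62.2. 17·55.7/62.2 = 15.2235 → s = 33.2235
radial distance = base radius + s = 17 + 33.2235 = 50.2235

50.2235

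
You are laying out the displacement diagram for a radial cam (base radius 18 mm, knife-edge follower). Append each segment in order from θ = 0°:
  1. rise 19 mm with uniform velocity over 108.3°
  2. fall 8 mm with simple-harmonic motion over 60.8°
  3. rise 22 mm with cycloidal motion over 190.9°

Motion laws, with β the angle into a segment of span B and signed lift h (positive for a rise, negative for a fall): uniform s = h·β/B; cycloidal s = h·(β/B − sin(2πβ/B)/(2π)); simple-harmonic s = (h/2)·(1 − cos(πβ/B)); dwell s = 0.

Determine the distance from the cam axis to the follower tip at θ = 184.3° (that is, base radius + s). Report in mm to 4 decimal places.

seg 1 [0°–108.3°] uniform, h=19: full span → s += 19 → s = 19.0000
seg 2 [108.3°–169.1°] simple-harmonic, h=-8: full span → s += -8 → s = 11.0000
seg 3 [169.1°–360°] cycloidal, h=22: θ=184.3° here. β=15.2, B=190.9. 22·(0.0796 − sin(2π·0.0796)/(2π)) = 0.0722 → s = 11.0722
radial distance = base radius + s = 18 + 11.0722 = 29.0722

29.0722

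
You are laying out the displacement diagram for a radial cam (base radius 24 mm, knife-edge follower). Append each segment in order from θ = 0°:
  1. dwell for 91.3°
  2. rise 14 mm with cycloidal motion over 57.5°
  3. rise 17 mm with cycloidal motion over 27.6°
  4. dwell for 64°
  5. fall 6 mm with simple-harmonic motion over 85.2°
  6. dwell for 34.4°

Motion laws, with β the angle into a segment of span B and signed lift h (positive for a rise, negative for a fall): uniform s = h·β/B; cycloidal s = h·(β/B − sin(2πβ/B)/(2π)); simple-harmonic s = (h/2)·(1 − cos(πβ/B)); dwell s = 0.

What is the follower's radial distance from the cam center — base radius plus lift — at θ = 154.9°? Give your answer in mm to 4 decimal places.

seg 1 [0°–91.3°] dwell: s stays 0.0000
seg 2 [91.3°–148.8°] cycloidal, h=14: full span → s += 14 → s = 14.0000
seg 3 [148.8°–176.4°] cycloidal, h=17: θ=154.9° here. β=6.1, B=27.6. 17·(0.2210 − sin(2π·0.2210)/(2π)) = 1.0964 → s = 15.0964
radial distance = base radius + s = 24 + 15.0964 = 39.0964

39.0964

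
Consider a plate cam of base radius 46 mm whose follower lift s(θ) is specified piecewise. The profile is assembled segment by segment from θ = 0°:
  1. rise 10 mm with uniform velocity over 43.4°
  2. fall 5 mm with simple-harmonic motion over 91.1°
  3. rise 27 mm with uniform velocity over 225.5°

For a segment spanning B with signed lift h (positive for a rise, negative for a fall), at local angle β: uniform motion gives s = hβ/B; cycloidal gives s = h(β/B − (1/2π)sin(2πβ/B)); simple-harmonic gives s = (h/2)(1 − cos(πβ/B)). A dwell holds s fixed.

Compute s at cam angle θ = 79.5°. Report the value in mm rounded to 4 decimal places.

seg 1 [0°–43.4°] uniform, h=10: full span → s += 10 → s = 10.0000
seg 2 [43.4°–134.5°] simple-harmonic, h=-5: θ=79.5° here. β=36.1, B=91.1. -5/2·(1 − cos(π·0.3963)) = -1.6996 → s = 8.3004

8.3004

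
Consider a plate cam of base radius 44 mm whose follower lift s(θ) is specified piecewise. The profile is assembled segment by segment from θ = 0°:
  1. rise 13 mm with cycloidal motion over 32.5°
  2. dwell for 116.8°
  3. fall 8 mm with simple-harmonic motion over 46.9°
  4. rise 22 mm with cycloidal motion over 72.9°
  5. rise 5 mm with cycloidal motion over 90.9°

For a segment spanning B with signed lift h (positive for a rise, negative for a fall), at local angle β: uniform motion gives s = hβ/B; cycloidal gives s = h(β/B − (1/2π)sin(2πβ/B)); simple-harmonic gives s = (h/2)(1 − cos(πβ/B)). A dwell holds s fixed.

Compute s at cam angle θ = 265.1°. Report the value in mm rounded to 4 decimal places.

seg 1 [0°–32.5°] cycloidal, h=13: full span → s += 13 → s = 13.0000
seg 2 [32.5°–149.3°] dwell: s stays 13.0000
seg 3 [149.3°–196.2°] simple-harmonic, h=-8: full span → s += -8 → s = 5.0000
seg 4 [196.2°–269.1°] cycloidal, h=22: θ=265.1° here. β=68.9, B=72.9. 22·(0.9451 − sin(2π·0.9451)/(2π)) = 21.9762 → s = 26.9762

26.9762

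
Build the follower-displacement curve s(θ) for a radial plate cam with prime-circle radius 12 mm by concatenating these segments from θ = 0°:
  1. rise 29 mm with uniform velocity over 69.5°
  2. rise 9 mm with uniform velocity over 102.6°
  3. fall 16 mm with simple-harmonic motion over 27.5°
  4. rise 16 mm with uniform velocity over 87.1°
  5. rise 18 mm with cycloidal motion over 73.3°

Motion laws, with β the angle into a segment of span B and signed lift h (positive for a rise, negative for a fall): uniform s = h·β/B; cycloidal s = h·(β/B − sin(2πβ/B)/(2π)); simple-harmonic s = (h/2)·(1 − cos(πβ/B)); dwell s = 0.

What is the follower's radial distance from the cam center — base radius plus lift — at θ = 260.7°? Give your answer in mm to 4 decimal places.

seg 1 [0°–69.5°] uniform, h=29: full span → s += 29 → s = 29.0000
seg 2 [69.5°–172.1°] uniform, h=9: full span → s += 9 → s = 38.0000
seg 3 [172.1°–199.6°] simple-harmonic, h=-16: full span → s += -16 → s = 22.0000
seg 4 [199.6°–286.7°] uniform, h=16: θ=260.7° here. β=61.1, B=87.1. 16·61.1/87.1 = 11.2239 → s = 33.2239
radial distance = base radius + s = 12 + 33.2239 = 45.2239

45.2239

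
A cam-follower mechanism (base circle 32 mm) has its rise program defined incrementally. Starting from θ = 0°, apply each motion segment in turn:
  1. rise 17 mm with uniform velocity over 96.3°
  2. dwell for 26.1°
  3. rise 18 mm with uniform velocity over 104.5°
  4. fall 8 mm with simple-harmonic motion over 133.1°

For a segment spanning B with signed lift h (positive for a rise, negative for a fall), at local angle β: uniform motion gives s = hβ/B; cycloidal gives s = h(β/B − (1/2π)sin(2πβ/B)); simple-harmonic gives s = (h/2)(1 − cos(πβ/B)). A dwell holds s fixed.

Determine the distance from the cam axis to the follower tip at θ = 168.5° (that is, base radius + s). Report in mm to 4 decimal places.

seg 1 [0°–96.3°] uniform, h=17: full span → s += 17 → s = 17.0000
seg 2 [96.3°–122.4°] dwell: s stays 17.0000
seg 3 [122.4°–226.9°] uniform, h=18: θ=168.5° here. β=46.1, B=104.5. 18·46.1/104.5 = 7.9407 → s = 24.9407
radial distance = base radius + s = 32 + 24.9407 = 56.9407

56.9407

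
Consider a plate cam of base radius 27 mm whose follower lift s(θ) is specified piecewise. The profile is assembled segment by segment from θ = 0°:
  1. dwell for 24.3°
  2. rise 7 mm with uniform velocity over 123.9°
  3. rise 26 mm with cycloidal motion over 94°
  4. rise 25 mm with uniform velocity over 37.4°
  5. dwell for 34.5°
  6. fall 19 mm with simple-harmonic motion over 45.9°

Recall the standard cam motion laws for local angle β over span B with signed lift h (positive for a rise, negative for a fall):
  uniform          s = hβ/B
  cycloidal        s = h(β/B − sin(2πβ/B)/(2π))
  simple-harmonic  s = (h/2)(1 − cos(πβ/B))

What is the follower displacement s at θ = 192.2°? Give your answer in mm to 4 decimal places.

seg 1 [0°–24.3°] dwell: s stays 0.0000
seg 2 [24.3°–148.2°] uniform, h=7: full span → s += 7 → s = 7.0000
seg 3 [148.2°–242.2°] cycloidal, h=26: θ=192.2° here. β=44, B=94. 26·(0.4681 − sin(2π·0.4681)/(2π)) = 11.3460 → s = 18.3460

18.3460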